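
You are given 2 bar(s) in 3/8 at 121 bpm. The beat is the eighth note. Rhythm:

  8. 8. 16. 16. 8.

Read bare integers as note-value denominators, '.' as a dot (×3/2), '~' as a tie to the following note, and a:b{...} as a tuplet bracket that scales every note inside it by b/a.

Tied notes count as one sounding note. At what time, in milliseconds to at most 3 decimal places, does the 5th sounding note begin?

1. 0.0ms @ 0 + 743.802ms (3/2)
2. 743.802ms @ 3/2 + 743.802ms (3/2)
3. 1487.603ms @ 3 + 371.901ms (3/4)
4. 1859.504ms @ 15/4 + 371.901ms (3/4)
5. 2231.405ms @ 9/2 + 743.802ms (3/2)

note 5 onset = 9/2b = 2231.405ms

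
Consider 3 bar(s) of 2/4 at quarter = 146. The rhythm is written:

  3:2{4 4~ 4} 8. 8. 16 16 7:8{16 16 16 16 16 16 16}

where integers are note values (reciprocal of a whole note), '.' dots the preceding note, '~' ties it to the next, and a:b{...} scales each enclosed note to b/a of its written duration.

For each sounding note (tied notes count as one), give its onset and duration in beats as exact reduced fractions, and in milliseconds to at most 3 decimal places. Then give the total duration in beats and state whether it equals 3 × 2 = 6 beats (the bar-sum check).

1) 0.0ms=0b +273.973ms=2/3b
2) 273.973ms=2/3b +547.945ms=4/3b
3) 821.918ms=2b +308.219ms=3/4b
4) 1130.137ms=11/4b +308.219ms=3/4b
5) 1438.356ms=7/2b +102.74ms=1/4b
6) 1541.096ms=15/4b +102.74ms=1/4b
7) 1643.836ms=4b +117.417ms=2/7b
8) 1761.252ms=30/7b +117.417ms=2/7b
9) 1878.669ms=32/7b +117.417ms=2/7b
10) 1996.086ms=34/7b +117.417ms=2/7b
11) 2113.503ms=36/7b +117.417ms=2/7b
12) 2230.92ms=38/7b +117.417ms=2/7b
13) 2348.337ms=40/7b +117.417ms=2/7b
Σ=6b of 6 (146bpm 2/4) — PASS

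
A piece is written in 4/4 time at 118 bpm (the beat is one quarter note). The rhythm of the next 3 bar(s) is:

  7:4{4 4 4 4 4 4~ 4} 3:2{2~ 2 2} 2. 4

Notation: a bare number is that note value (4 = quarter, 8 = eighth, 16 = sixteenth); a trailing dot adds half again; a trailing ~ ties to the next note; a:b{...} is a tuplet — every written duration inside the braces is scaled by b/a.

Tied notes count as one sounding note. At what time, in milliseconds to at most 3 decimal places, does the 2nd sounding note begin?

1. 0.0ms @ 0 + 290.557ms (4/7)
2. 290.557ms @ 4/7 + 290.557ms (4/7)
3. 581.114ms @ 8/7 + 290.557ms (4/7)
4. 871.671ms @ 12/7 + 290.557ms (4/7)
5. 1162.228ms @ 16/7 + 290.557ms (4/7)
6. 1452.785ms @ 20/7 + 581.114ms (8/7)
7. 2033.898ms @ 4 + 1355.932ms (8/3)
8. 3389.831ms @ 20/3 + 677.966ms (4/3)
9. 4067.797ms @ 8 + 1525.424ms (3)
10. 5593.22ms @ 11 + 508.475ms (1)

note 2 onset = 4/7b = 290.557ms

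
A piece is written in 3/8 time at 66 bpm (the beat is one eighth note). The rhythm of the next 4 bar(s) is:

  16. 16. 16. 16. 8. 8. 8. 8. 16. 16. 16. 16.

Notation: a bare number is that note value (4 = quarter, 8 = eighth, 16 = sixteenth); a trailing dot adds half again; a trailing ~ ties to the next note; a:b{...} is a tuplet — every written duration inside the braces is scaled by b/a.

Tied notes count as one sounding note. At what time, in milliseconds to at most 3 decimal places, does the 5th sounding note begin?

note 5 onset = 3b = 2727.273ms

1. 0.0ms @ 0 + 681.818ms (3/4)
2. 681.818ms @ 3/4 + 681.818ms (3/4)
3. 1363.636ms @ 3/2 + 681.818ms (3/4)
4. 2045.455ms @ 9/4 + 681.818ms (3/4)
5. 2727.273ms @ 3 + 1363.636ms (3/2)
6. 4090.909ms @ 9/2 + 1363.636ms (3/2)
7. 5454.545ms @ 6 + 1363.636ms (3/2)
8. 6818.182ms @ 15/2 + 1363.636ms (3/2)
9. 8181.818ms @ 9 + 681.818ms (3/4)
10. 8863.636ms @ 39/4 + 681.818ms (3/4)
11. 9545.455ms @ 21/2 + 681.818ms (3/4)
12. 10227.273ms @ 45/4 + 681.818ms (3/4)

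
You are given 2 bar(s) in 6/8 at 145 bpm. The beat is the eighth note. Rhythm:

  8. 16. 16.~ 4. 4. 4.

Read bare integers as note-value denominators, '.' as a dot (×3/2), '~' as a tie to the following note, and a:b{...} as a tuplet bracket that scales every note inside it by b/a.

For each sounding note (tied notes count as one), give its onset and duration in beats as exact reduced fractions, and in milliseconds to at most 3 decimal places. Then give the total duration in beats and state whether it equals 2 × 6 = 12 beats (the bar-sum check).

1) 0.0ms=0b +620.69ms=3/2b
2) 620.69ms=3/2b +310.345ms=3/4b
3) 931.034ms=9/4b +1551.724ms=15/4b
4) 2482.759ms=6b +1241.379ms=3b
5) 3724.138ms=9b +1241.379ms=3b
Σ=12b of 12 (145bpm 6/8) — PASS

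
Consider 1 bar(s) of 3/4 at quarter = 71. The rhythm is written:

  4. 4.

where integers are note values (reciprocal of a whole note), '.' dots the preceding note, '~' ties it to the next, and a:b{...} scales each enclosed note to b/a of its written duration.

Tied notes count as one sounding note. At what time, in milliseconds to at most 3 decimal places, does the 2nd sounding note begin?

note 2 onset = 3/2b = 1267.606ms

1. 0.0ms @ 0 + 1267.606ms (3/2)
2. 1267.606ms @ 3/2 + 1267.606ms (3/2)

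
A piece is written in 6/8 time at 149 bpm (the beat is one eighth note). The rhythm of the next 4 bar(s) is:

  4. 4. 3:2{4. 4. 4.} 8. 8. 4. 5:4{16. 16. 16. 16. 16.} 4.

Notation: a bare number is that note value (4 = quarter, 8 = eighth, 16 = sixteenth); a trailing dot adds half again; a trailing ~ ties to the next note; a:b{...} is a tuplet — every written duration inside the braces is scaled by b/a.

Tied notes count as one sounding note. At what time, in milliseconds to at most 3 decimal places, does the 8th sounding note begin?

1. 0.0ms @ 0 + 1208.054ms (3)
2. 1208.054ms @ 3 + 1208.054ms (3)
3. 2416.107ms @ 6 + 805.369ms (2)
4. 3221.477ms @ 8 + 805.369ms (2)
5. 4026.846ms @ 10 + 805.369ms (2)
6. 4832.215ms @ 12 + 604.027ms (3/2)
7. 5436.242ms @ 27/2 + 604.027ms (3/2)
8. 6040.268ms @ 15 + 1208.054ms (3)
9. 7248.322ms @ 18 + 241.611ms (3/5)
10. 7489.933ms @ 93/5 + 241.611ms (3/5)
11. 7731.544ms @ 96/5 + 241.611ms (3/5)
12. 7973.154ms @ 99/5 + 241.611ms (3/5)
13. 8214.765ms @ 102/5 + 241.611ms (3/5)
14. 8456.376ms @ 21 + 1208.054ms (3)

note 8 onset = 15b = 6040.268ms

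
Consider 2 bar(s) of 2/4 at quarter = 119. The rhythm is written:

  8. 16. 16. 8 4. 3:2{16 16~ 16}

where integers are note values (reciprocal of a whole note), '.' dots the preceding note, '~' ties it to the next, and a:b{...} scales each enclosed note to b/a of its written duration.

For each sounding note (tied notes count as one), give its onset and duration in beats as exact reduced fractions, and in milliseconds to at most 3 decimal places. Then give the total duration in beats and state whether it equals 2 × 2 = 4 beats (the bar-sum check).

1) 0.0ms=0b +378.151ms=3/4b
2) 378.151ms=3/4b +189.076ms=3/8b
3) 567.227ms=9/8b +189.076ms=3/8b
4) 756.303ms=3/2b +252.101ms=1/2b
5) 1008.403ms=2b +756.303ms=3/2b
6) 1764.706ms=7/2b +84.034ms=1/6b
7) 1848.739ms=11/3b +168.067ms=1/3b
Σ=4b of 4 (119bpm 2/4) — PASS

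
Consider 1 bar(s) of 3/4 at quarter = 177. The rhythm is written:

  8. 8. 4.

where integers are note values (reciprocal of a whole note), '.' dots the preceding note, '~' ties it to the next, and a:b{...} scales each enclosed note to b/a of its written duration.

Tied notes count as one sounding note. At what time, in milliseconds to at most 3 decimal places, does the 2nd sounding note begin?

1. 0.0ms @ 0 + 254.237ms (3/4)
2. 254.237ms @ 3/4 + 254.237ms (3/4)
3. 508.475ms @ 3/2 + 508.475ms (3/2)

note 2 onset = 3/4b = 254.237ms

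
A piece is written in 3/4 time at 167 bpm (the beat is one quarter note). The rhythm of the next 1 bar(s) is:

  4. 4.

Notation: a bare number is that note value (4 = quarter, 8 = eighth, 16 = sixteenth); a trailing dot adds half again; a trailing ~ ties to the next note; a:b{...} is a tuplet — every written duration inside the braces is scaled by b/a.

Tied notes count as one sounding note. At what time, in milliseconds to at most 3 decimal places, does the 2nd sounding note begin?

note 2 onset = 3/2b = 538.922ms

1. 0.0ms @ 0 + 538.922ms (3/2)
2. 538.922ms @ 3/2 + 538.922ms (3/2)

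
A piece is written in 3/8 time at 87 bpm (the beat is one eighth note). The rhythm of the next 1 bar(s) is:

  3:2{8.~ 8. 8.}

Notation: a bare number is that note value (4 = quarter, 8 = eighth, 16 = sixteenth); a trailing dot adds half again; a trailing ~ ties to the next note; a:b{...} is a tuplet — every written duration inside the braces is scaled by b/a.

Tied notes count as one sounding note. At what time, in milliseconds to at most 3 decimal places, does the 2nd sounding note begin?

note 2 onset = 2b = 1379.31ms

1. 0.0ms @ 0 + 1379.31ms (2)
2. 1379.31ms @ 2 + 689.655ms (1)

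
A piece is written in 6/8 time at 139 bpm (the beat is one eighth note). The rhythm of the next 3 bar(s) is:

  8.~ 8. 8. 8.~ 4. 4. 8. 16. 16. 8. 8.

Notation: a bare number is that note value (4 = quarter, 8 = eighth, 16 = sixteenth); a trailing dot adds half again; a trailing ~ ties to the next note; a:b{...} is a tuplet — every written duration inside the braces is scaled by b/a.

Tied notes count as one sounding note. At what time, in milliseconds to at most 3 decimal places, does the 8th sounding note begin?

1. 0.0ms @ 0 + 1294.964ms (3)
2. 1294.964ms @ 3 + 647.482ms (3/2)
3. 1942.446ms @ 9/2 + 1942.446ms (9/2)
4. 3884.892ms @ 9 + 1294.964ms (3)
5. 5179.856ms @ 12 + 647.482ms (3/2)
6. 5827.338ms @ 27/2 + 323.741ms (3/4)
7. 6151.079ms @ 57/4 + 323.741ms (3/4)
8. 6474.82ms @ 15 + 647.482ms (3/2)
9. 7122.302ms @ 33/2 + 647.482ms (3/2)

note 8 onset = 15b = 6474.82ms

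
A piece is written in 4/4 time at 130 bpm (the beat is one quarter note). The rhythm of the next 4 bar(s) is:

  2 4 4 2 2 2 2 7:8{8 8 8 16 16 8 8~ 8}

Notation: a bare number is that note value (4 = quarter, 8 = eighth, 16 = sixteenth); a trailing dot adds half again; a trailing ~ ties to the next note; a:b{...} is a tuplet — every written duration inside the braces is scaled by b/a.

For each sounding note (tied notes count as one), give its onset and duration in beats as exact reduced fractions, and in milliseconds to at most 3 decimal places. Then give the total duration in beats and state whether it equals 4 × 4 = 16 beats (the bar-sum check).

1) 0.0ms=0b +923.077ms=2b
2) 923.077ms=2b +461.538ms=1b
3) 1384.615ms=3b +461.538ms=1b
4) 1846.154ms=4b +923.077ms=2b
5) 2769.231ms=6b +923.077ms=2b
6) 3692.308ms=8b +923.077ms=2b
7) 4615.385ms=10b +923.077ms=2b
8) 5538.462ms=12b +263.736ms=4/7b
9) 5802.198ms=88/7b +263.736ms=4/7b
10) 6065.934ms=92/7b +263.736ms=4/7b
11) 6329.67ms=96/7b +131.868ms=2/7b
12) 6461.538ms=14b +131.868ms=2/7b
13) 6593.407ms=100/7b +263.736ms=4/7b
14) 6857.143ms=104/7b +527.473ms=8/7b
Σ=16b of 16 (130bpm 4/4) — PASS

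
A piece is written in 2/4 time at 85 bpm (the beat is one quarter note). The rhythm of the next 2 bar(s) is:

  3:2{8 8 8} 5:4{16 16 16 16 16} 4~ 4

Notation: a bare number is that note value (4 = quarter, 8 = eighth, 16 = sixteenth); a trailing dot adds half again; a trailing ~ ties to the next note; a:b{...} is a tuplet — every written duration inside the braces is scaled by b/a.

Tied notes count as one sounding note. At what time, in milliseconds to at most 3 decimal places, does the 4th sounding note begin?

1. 0.0ms @ 0 + 235.294ms (1/3)
2. 235.294ms @ 1/3 + 235.294ms (1/3)
3. 470.588ms @ 2/3 + 235.294ms (1/3)
4. 705.882ms @ 1 + 141.176ms (1/5)
5. 847.059ms @ 6/5 + 141.176ms (1/5)
6. 988.235ms @ 7/5 + 141.176ms (1/5)
7. 1129.412ms @ 8/5 + 141.176ms (1/5)
8. 1270.588ms @ 9/5 + 141.176ms (1/5)
9. 1411.765ms @ 2 + 1411.765ms (2)

note 4 onset = 1b = 705.882ms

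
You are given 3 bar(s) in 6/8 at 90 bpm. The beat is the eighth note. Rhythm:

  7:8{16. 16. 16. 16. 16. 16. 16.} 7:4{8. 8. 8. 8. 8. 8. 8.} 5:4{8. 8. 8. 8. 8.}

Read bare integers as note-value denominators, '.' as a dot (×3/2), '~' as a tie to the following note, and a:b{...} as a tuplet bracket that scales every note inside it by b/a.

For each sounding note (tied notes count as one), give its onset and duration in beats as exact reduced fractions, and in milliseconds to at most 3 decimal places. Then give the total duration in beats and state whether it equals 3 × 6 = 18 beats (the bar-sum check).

1) 0.0ms=0b +571.429ms=6/7b
2) 571.429ms=6/7b +571.429ms=6/7b
3) 1142.857ms=12/7b +571.429ms=6/7b
4) 1714.286ms=18/7b +571.429ms=6/7b
5) 2285.714ms=24/7b +571.429ms=6/7b
6) 2857.143ms=30/7b +571.429ms=6/7b
7) 3428.571ms=36/7b +571.429ms=6/7b
8) 4000.0ms=6b +571.429ms=6/7b
9) 4571.429ms=48/7b +571.429ms=6/7b
10) 5142.857ms=54/7b +571.429ms=6/7b
11) 5714.286ms=60/7b +571.429ms=6/7b
12) 6285.714ms=66/7b +571.429ms=6/7b
13) 6857.143ms=72/7b +571.429ms=6/7b
14) 7428.571ms=78/7b +571.429ms=6/7b
15) 8000.0ms=12b +800.0ms=6/5b
16) 8800.0ms=66/5b +800.0ms=6/5b
17) 9600.0ms=72/5b +800.0ms=6/5b
18) 10400.0ms=78/5b +800.0ms=6/5b
19) 11200.0ms=84/5b +800.0ms=6/5b
Σ=18b of 18 (90bpm 6/8) — PASS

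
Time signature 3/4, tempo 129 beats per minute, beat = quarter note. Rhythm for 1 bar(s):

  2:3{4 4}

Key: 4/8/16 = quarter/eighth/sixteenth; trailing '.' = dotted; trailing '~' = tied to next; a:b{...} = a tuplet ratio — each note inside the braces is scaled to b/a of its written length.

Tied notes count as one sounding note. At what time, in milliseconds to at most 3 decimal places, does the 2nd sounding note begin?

note 2 onset = 3/2b = 697.674ms

1. 0.0ms @ 0 + 697.674ms (3/2)
2. 697.674ms @ 3/2 + 697.674ms (3/2)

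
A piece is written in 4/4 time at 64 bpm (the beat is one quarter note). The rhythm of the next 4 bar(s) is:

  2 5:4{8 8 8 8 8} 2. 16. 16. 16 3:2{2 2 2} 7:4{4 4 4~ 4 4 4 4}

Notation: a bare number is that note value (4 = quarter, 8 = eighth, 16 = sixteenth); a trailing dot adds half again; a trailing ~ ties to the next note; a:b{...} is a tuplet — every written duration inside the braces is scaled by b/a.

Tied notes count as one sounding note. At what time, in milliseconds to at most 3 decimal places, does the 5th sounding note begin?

note 5 onset = 16/5b = 3000.0ms

1. 0.0ms @ 0 + 1875.0ms (2)
2. 1875.0ms @ 2 + 375.0ms (2/5)
3. 2250.0ms @ 12/5 + 375.0ms (2/5)
4. 2625.0ms @ 14/5 + 375.0ms (2/5)
5. 3000.0ms @ 16/5 + 375.0ms (2/5)
6. 3375.0ms @ 18/5 + 375.0ms (2/5)
7. 3750.0ms @ 4 + 2812.5ms (3)
8. 6562.5ms @ 7 + 351.562ms (3/8)
9. 6914.062ms @ 59/8 + 351.562ms (3/8)
10. 7265.625ms @ 31/4 + 234.375ms (1/4)
11. 7500.0ms @ 8 + 1250.0ms (4/3)
12. 8750.0ms @ 28/3 + 1250.0ms (4/3)
13. 10000.0ms @ 32/3 + 1250.0ms (4/3)
14. 11250.0ms @ 12 + 535.714ms (4/7)
15. 11785.714ms @ 88/7 + 535.714ms (4/7)
16. 12321.429ms @ 92/7 + 1071.429ms (8/7)
17. 13392.857ms @ 100/7 + 535.714ms (4/7)
18. 13928.571ms @ 104/7 + 535.714ms (4/7)
19. 14464.286ms @ 108/7 + 535.714ms (4/7)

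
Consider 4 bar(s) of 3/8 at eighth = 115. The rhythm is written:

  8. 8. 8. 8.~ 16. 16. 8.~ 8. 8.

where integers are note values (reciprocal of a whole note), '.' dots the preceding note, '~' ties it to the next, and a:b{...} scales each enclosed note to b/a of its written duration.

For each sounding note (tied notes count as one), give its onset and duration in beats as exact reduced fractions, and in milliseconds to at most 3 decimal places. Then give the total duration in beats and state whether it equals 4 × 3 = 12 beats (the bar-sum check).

1) 0.0ms=0b +782.609ms=3/2b
2) 782.609ms=3/2b +782.609ms=3/2b
3) 1565.217ms=3b +782.609ms=3/2b
4) 2347.826ms=9/2b +1173.913ms=9/4b
5) 3521.739ms=27/4b +391.304ms=3/4b
6) 3913.043ms=15/2b +1565.217ms=3b
7) 5478.261ms=21/2b +782.609ms=3/2b
Σ=12b of 12 (115bpm 3/8) — PASS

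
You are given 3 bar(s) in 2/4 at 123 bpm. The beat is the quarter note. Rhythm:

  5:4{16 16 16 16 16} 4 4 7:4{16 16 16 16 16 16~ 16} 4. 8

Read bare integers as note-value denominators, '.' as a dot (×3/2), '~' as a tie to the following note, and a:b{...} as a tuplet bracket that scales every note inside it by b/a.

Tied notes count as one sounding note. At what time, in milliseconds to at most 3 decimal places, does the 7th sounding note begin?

note 7 onset = 2b = 975.61ms

1. 0.0ms @ 0 + 97.561ms (1/5)
2. 97.561ms @ 1/5 + 97.561ms (1/5)
3. 195.122ms @ 2/5 + 97.561ms (1/5)
4. 292.683ms @ 3/5 + 97.561ms (1/5)
5. 390.244ms @ 4/5 + 97.561ms (1/5)
6. 487.805ms @ 1 + 487.805ms (1)
7. 975.61ms @ 2 + 487.805ms (1)
8. 1463.415ms @ 3 + 69.686ms (1/7)
9. 1533.101ms @ 22/7 + 69.686ms (1/7)
10. 1602.787ms @ 23/7 + 69.686ms (1/7)
11. 1672.474ms @ 24/7 + 69.686ms (1/7)
12. 1742.16ms @ 25/7 + 69.686ms (1/7)
13. 1811.847ms @ 26/7 + 139.373ms (2/7)
14. 1951.22ms @ 4 + 731.707ms (3/2)
15. 2682.927ms @ 11/2 + 243.902ms (1/2)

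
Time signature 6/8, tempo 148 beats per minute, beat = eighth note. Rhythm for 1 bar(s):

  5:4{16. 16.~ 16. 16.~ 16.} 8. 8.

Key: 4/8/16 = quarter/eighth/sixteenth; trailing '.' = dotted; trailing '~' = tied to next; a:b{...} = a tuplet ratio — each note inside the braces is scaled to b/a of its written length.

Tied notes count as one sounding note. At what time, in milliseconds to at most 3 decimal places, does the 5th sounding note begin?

1. 0.0ms @ 0 + 243.243ms (3/5)
2. 243.243ms @ 3/5 + 486.486ms (6/5)
3. 729.73ms @ 9/5 + 486.486ms (6/5)
4. 1216.216ms @ 3 + 608.108ms (3/2)
5. 1824.324ms @ 9/2 + 608.108ms (3/2)

note 5 onset = 9/2b = 1824.324ms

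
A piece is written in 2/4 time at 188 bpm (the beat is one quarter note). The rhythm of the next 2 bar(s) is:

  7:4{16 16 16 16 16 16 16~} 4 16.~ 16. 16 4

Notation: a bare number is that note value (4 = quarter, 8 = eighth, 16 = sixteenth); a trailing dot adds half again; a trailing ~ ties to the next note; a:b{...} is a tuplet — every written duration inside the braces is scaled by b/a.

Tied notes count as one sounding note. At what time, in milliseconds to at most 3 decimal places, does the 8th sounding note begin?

note 8 onset = 2b = 638.298ms

1. 0.0ms @ 0 + 45.593ms (1/7)
2. 45.593ms @ 1/7 + 45.593ms (1/7)
3. 91.185ms @ 2/7 + 45.593ms (1/7)
4. 136.778ms @ 3/7 + 45.593ms (1/7)
5. 182.371ms @ 4/7 + 45.593ms (1/7)
6. 227.964ms @ 5/7 + 45.593ms (1/7)
7. 273.556ms @ 6/7 + 364.742ms (8/7)
8. 638.298ms @ 2 + 239.362ms (3/4)
9. 877.66ms @ 11/4 + 79.787ms (1/4)
10. 957.447ms @ 3 + 319.149ms (1)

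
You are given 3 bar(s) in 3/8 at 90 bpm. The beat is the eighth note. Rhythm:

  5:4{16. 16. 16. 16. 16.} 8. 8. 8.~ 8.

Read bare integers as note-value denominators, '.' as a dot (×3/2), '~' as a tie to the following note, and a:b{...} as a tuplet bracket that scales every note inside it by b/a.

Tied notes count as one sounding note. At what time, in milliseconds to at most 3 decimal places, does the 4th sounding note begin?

note 4 onset = 9/5b = 1200.0ms

1. 0.0ms @ 0 + 400.0ms (3/5)
2. 400.0ms @ 3/5 + 400.0ms (3/5)
3. 800.0ms @ 6/5 + 400.0ms (3/5)
4. 1200.0ms @ 9/5 + 400.0ms (3/5)
5. 1600.0ms @ 12/5 + 400.0ms (3/5)
6. 2000.0ms @ 3 + 1000.0ms (3/2)
7. 3000.0ms @ 9/2 + 1000.0ms (3/2)
8. 4000.0ms @ 6 + 2000.0ms (3)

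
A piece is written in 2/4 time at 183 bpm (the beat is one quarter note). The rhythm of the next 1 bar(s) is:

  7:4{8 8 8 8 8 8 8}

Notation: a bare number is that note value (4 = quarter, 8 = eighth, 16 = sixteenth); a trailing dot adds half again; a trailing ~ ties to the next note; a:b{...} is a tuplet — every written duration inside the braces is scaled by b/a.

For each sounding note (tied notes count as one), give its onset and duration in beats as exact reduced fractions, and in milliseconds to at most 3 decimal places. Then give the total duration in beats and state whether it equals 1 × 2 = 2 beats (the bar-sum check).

1) 0.0ms=0b +93.677ms=2/7b
2) 93.677ms=2/7b +93.677ms=2/7b
3) 187.354ms=4/7b +93.677ms=2/7b
4) 281.03ms=6/7b +93.677ms=2/7b
5) 374.707ms=8/7b +93.677ms=2/7b
6) 468.384ms=10/7b +93.677ms=2/7b
7) 562.061ms=12/7b +93.677ms=2/7b
Σ=2b of 2 (183bpm 2/4) — PASS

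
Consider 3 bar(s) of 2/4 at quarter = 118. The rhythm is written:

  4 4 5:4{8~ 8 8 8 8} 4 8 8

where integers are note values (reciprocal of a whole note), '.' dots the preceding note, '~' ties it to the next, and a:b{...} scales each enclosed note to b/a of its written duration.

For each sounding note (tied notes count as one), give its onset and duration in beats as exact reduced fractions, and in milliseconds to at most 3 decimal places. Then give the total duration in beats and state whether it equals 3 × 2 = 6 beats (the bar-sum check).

1) 0.0ms=0b +508.475ms=1b
2) 508.475ms=1b +508.475ms=1b
3) 1016.949ms=2b +406.78ms=4/5b
4) 1423.729ms=14/5b +203.39ms=2/5b
5) 1627.119ms=16/5b +203.39ms=2/5b
6) 1830.508ms=18/5b +203.39ms=2/5b
7) 2033.898ms=4b +508.475ms=1b
8) 2542.373ms=5b +254.237ms=1/2b
9) 2796.61ms=11/2b +254.237ms=1/2b
Σ=6b of 6 (118bpm 2/4) — PASS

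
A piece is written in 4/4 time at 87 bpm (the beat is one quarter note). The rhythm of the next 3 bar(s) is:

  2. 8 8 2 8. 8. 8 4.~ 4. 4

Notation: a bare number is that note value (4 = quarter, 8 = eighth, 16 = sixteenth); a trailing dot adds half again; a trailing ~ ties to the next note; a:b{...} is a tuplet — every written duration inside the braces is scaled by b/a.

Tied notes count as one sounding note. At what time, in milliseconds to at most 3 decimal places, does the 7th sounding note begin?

1. 0.0ms @ 0 + 2068.966ms (3)
2. 2068.966ms @ 3 + 344.828ms (1/2)
3. 2413.793ms @ 7/2 + 344.828ms (1/2)
4. 2758.621ms @ 4 + 1379.31ms (2)
5. 4137.931ms @ 6 + 517.241ms (3/4)
6. 4655.172ms @ 27/4 + 517.241ms (3/4)
7. 5172.414ms @ 15/2 + 344.828ms (1/2)
8. 5517.241ms @ 8 + 2068.966ms (3)
9. 7586.207ms @ 11 + 689.655ms (1)

note 7 onset = 15/2b = 5172.414ms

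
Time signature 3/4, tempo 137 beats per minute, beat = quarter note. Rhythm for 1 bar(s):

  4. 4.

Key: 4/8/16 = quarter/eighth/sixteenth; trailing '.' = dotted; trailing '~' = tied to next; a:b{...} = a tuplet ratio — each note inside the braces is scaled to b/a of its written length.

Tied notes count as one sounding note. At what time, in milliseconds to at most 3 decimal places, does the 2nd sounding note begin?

note 2 onset = 3/2b = 656.934ms

1. 0.0ms @ 0 + 656.934ms (3/2)
2. 656.934ms @ 3/2 + 656.934ms (3/2)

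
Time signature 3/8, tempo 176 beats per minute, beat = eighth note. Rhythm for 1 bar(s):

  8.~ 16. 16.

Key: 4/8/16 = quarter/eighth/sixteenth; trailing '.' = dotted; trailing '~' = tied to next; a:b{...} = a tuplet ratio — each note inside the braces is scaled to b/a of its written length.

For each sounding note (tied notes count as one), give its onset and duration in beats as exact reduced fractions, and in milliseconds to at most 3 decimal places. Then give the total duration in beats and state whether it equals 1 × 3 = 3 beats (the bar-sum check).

1) 0.0ms=0b +767.045ms=9/4b
2) 767.045ms=9/4b +255.682ms=3/4b
Σ=3b of 3 (176bpm 3/8) — PASS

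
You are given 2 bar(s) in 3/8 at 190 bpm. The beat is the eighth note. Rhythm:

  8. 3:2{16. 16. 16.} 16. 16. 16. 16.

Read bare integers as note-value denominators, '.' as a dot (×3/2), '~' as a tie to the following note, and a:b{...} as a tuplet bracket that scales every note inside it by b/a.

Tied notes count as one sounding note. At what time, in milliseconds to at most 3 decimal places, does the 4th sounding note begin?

1. 0.0ms @ 0 + 473.684ms (3/2)
2. 473.684ms @ 3/2 + 157.895ms (1/2)
3. 631.579ms @ 2 + 157.895ms (1/2)
4. 789.474ms @ 5/2 + 157.895ms (1/2)
5. 947.368ms @ 3 + 236.842ms (3/4)
6. 1184.211ms @ 15/4 + 236.842ms (3/4)
7. 1421.053ms @ 9/2 + 236.842ms (3/4)
8. 1657.895ms @ 21/4 + 236.842ms (3/4)

note 4 onset = 5/2b = 789.474ms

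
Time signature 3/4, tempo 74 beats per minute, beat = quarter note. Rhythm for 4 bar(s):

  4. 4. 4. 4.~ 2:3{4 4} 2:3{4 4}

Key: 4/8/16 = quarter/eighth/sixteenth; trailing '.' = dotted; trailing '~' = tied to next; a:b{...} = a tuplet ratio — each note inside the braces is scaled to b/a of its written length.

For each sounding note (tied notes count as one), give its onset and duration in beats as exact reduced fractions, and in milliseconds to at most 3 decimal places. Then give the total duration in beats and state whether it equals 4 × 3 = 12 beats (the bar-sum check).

1) 0.0ms=0b +1216.216ms=3/2b
2) 1216.216ms=3/2b +1216.216ms=3/2b
3) 2432.432ms=3b +1216.216ms=3/2b
4) 3648.649ms=9/2b +2432.432ms=3b
5) 6081.081ms=15/2b +1216.216ms=3/2b
6) 7297.297ms=9b +1216.216ms=3/2b
7) 8513.514ms=21/2b +1216.216ms=3/2b
Σ=12b of 12 (74bpm 3/4) — PASS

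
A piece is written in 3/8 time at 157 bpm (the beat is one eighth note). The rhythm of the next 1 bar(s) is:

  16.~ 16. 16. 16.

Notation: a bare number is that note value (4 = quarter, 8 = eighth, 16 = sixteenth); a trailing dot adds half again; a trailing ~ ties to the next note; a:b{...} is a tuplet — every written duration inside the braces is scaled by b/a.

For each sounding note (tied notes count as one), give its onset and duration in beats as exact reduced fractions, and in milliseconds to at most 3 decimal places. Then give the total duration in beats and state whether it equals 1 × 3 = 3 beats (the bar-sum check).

1) 0.0ms=0b +573.248ms=3/2b
2) 573.248ms=3/2b +286.624ms=3/4b
3) 859.873ms=9/4b +286.624ms=3/4b
Σ=3b of 3 (157bpm 3/8) — PASS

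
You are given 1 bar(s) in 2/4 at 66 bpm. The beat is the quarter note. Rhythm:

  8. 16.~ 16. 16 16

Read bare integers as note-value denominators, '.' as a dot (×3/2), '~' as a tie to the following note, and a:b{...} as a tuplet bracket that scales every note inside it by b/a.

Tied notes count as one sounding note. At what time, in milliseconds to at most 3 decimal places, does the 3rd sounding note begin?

note 3 onset = 3/2b = 1363.636ms

1. 0.0ms @ 0 + 681.818ms (3/4)
2. 681.818ms @ 3/4 + 681.818ms (3/4)
3. 1363.636ms @ 3/2 + 227.273ms (1/4)
4. 1590.909ms @ 7/4 + 227.273ms (1/4)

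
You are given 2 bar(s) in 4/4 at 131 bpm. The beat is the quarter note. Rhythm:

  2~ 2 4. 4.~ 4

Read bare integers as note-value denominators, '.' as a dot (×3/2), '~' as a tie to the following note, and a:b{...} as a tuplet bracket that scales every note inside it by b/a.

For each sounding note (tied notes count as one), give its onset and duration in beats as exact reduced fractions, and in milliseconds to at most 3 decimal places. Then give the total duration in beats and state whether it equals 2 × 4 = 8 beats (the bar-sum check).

1) 0.0ms=0b +1832.061ms=4b
2) 1832.061ms=4b +687.023ms=3/2b
3) 2519.084ms=11/2b +1145.038ms=5/2b
Σ=8b of 8 (131bpm 4/4) — PASS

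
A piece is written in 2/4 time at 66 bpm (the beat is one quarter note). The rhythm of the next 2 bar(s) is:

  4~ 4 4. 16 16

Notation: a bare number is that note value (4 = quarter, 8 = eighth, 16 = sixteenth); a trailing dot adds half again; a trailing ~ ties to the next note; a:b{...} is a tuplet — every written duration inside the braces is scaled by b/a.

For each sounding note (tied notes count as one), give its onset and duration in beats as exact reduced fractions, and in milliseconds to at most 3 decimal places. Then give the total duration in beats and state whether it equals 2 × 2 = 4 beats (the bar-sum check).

1) 0.0ms=0b +1818.182ms=2b
2) 1818.182ms=2b +1363.636ms=3/2b
3) 3181.818ms=7/2b +227.273ms=1/4b
4) 3409.091ms=15/4b +227.273ms=1/4b
Σ=4b of 4 (66bpm 2/4) — PASS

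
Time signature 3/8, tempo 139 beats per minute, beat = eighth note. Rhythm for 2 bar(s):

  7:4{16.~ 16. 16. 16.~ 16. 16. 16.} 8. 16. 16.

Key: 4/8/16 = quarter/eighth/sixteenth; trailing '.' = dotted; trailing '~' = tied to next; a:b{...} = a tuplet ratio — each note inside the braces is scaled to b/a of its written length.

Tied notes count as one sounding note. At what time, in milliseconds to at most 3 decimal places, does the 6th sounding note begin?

note 6 onset = 3b = 1294.964ms

1. 0.0ms @ 0 + 369.99ms (6/7)
2. 369.99ms @ 6/7 + 184.995ms (3/7)
3. 554.985ms @ 9/7 + 369.99ms (6/7)
4. 924.974ms @ 15/7 + 184.995ms (3/7)
5. 1109.969ms @ 18/7 + 184.995ms (3/7)
6. 1294.964ms @ 3 + 647.482ms (3/2)
7. 1942.446ms @ 9/2 + 323.741ms (3/4)
8. 2266.187ms @ 21/4 + 323.741ms (3/4)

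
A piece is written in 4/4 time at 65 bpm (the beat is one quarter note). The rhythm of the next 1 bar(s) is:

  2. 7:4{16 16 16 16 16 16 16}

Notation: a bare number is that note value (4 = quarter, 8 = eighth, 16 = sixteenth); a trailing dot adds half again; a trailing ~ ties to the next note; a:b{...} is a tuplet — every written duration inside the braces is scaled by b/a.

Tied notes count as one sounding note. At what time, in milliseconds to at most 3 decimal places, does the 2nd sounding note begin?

note 2 onset = 3b = 2769.231ms

1. 0.0ms @ 0 + 2769.231ms (3)
2. 2769.231ms @ 3 + 131.868ms (1/7)
3. 2901.099ms @ 22/7 + 131.868ms (1/7)
4. 3032.967ms @ 23/7 + 131.868ms (1/7)
5. 3164.835ms @ 24/7 + 131.868ms (1/7)
6. 3296.703ms @ 25/7 + 131.868ms (1/7)
7. 3428.571ms @ 26/7 + 131.868ms (1/7)
8. 3560.44ms @ 27/7 + 131.868ms (1/7)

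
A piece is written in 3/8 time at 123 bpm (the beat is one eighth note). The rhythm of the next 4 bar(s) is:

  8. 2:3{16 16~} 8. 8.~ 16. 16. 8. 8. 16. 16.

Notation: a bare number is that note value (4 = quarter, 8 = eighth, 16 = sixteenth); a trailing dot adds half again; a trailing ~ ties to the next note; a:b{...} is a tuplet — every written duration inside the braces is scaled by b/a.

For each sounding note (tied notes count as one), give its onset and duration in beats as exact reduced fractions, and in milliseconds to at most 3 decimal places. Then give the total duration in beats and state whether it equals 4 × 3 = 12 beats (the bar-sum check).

1) 0.0ms=0b +731.707ms=3/2b
2) 731.707ms=3/2b +365.854ms=3/4b
3) 1097.561ms=9/4b +1097.561ms=9/4b
4) 2195.122ms=9/2b +1097.561ms=9/4b
5) 3292.683ms=27/4b +365.854ms=3/4b
6) 3658.537ms=15/2b +731.707ms=3/2b
7) 4390.244ms=9b +731.707ms=3/2b
8) 5121.951ms=21/2b +365.854ms=3/4b
9) 5487.805ms=45/4b +365.854ms=3/4b
Σ=12b of 12 (123bpm 3/8) — PASS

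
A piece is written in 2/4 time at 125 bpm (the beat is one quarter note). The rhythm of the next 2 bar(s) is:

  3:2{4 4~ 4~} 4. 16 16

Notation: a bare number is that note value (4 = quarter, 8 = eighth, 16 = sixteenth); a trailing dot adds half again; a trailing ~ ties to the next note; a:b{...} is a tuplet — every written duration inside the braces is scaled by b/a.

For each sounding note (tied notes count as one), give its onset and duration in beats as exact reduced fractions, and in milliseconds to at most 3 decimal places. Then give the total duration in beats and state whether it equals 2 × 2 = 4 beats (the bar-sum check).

1) 0.0ms=0b +320.0ms=2/3b
2) 320.0ms=2/3b +1360.0ms=17/6b
3) 1680.0ms=7/2b +120.0ms=1/4b
4) 1800.0ms=15/4b +120.0ms=1/4b
Σ=4b of 4 (125bpm 2/4) — PASS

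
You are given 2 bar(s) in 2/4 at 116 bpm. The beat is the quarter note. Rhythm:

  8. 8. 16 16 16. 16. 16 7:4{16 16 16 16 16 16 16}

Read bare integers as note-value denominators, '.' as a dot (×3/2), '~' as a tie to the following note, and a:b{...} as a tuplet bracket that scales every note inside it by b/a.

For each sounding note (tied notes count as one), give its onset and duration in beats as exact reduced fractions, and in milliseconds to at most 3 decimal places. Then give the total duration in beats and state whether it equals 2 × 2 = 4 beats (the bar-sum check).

1) 0.0ms=0b +387.931ms=3/4b
2) 387.931ms=3/4b +387.931ms=3/4b
3) 775.862ms=3/2b +129.31ms=1/4b
4) 905.172ms=7/4b +129.31ms=1/4b
5) 1034.483ms=2b +193.966ms=3/8b
6) 1228.448ms=19/8b +193.966ms=3/8b
7) 1422.414ms=11/4b +129.31ms=1/4b
8) 1551.724ms=3b +73.892ms=1/7b
9) 1625.616ms=22/7b +73.892ms=1/7b
10) 1699.507ms=23/7b +73.892ms=1/7b
11) 1773.399ms=24/7b +73.892ms=1/7b
12) 1847.291ms=25/7b +73.892ms=1/7b
13) 1921.182ms=26/7b +73.892ms=1/7b
14) 1995.074ms=27/7b +73.892ms=1/7b
Σ=4b of 4 (116bpm 2/4) — PASS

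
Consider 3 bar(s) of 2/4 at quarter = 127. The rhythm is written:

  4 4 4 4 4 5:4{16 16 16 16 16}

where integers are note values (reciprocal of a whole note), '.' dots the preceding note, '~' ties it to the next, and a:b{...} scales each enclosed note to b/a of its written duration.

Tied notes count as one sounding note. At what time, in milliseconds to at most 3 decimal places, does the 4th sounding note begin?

1. 0.0ms @ 0 + 472.441ms (1)
2. 472.441ms @ 1 + 472.441ms (1)
3. 944.882ms @ 2 + 472.441ms (1)
4. 1417.323ms @ 3 + 472.441ms (1)
5. 1889.764ms @ 4 + 472.441ms (1)
6. 2362.205ms @ 5 + 94.488ms (1/5)
7. 2456.693ms @ 26/5 + 94.488ms (1/5)
8. 2551.181ms @ 27/5 + 94.488ms (1/5)
9. 2645.669ms @ 28/5 + 94.488ms (1/5)
10. 2740.157ms @ 29/5 + 94.488ms (1/5)

note 4 onset = 3b = 1417.323ms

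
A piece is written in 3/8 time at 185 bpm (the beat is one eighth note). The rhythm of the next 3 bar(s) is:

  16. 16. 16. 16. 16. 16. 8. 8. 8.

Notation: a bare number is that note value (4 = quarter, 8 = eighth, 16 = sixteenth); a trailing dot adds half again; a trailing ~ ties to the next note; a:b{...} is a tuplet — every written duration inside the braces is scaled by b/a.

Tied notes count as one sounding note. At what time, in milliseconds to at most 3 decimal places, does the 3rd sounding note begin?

note 3 onset = 3/2b = 486.486ms

1. 0.0ms @ 0 + 243.243ms (3/4)
2. 243.243ms @ 3/4 + 243.243ms (3/4)
3. 486.486ms @ 3/2 + 243.243ms (3/4)
4. 729.73ms @ 9/4 + 243.243ms (3/4)
5. 972.973ms @ 3 + 243.243ms (3/4)
6. 1216.216ms @ 15/4 + 243.243ms (3/4)
7. 1459.459ms @ 9/2 + 486.486ms (3/2)
8. 1945.946ms @ 6 + 486.486ms (3/2)
9. 2432.432ms @ 15/2 + 486.486ms (3/2)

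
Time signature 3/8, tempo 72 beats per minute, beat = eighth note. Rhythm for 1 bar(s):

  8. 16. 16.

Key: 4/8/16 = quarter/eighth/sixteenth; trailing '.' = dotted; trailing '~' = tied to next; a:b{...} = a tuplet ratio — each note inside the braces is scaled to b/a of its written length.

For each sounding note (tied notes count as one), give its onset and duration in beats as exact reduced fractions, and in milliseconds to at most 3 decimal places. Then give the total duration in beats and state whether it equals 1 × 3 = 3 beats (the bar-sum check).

1) 0.0ms=0b +1250.0ms=3/2b
2) 1250.0ms=3/2b +625.0ms=3/4b
3) 1875.0ms=9/4b +625.0ms=3/4b
Σ=3b of 3 (72bpm 3/8) — PASS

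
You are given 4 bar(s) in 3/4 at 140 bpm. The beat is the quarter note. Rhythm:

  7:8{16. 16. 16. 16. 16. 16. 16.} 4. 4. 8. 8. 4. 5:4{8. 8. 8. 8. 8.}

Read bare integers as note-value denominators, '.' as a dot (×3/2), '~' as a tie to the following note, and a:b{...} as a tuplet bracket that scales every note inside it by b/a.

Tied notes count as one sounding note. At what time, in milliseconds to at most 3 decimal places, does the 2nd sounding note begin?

note 2 onset = 3/7b = 183.673ms

1. 0.0ms @ 0 + 183.673ms (3/7)
2. 183.673ms @ 3/7 + 183.673ms (3/7)
3. 367.347ms @ 6/7 + 183.673ms (3/7)
4. 551.02ms @ 9/7 + 183.673ms (3/7)
5. 734.694ms @ 12/7 + 183.673ms (3/7)
6. 918.367ms @ 15/7 + 183.673ms (3/7)
7. 1102.041ms @ 18/7 + 183.673ms (3/7)
8. 1285.714ms @ 3 + 642.857ms (3/2)
9. 1928.571ms @ 9/2 + 642.857ms (3/2)
10. 2571.429ms @ 6 + 321.429ms (3/4)
11. 2892.857ms @ 27/4 + 321.429ms (3/4)
12. 3214.286ms @ 15/2 + 642.857ms (3/2)
13. 3857.143ms @ 9 + 257.143ms (3/5)
14. 4114.286ms @ 48/5 + 257.143ms (3/5)
15. 4371.429ms @ 51/5 + 257.143ms (3/5)
16. 4628.571ms @ 54/5 + 257.143ms (3/5)
17. 4885.714ms @ 57/5 + 257.143ms (3/5)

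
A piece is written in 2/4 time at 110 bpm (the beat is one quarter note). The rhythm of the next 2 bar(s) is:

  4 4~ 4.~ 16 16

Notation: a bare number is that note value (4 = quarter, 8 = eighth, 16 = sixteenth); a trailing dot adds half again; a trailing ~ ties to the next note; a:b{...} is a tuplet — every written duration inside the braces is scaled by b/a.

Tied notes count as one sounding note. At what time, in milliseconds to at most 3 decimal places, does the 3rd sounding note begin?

note 3 onset = 15/4b = 2045.455ms

1. 0.0ms @ 0 + 545.455ms (1)
2. 545.455ms @ 1 + 1500.0ms (11/4)
3. 2045.455ms @ 15/4 + 136.364ms (1/4)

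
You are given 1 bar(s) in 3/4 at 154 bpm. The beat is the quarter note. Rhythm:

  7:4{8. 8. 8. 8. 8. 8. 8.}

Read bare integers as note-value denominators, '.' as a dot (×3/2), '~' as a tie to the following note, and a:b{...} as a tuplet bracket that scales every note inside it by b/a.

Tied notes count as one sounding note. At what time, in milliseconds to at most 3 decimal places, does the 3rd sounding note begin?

1. 0.0ms @ 0 + 166.976ms (3/7)
2. 166.976ms @ 3/7 + 166.976ms (3/7)
3. 333.952ms @ 6/7 + 166.976ms (3/7)
4. 500.928ms @ 9/7 + 166.976ms (3/7)
5. 667.904ms @ 12/7 + 166.976ms (3/7)
6. 834.879ms @ 15/7 + 166.976ms (3/7)
7. 1001.855ms @ 18/7 + 166.976ms (3/7)

note 3 onset = 6/7b = 333.952ms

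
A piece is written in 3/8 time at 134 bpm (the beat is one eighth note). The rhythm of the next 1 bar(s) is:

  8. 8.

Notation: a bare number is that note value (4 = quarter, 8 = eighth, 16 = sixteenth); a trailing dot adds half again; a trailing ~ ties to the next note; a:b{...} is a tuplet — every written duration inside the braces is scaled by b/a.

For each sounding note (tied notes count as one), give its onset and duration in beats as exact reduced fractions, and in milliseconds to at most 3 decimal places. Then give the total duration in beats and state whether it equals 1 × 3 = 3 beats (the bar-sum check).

1) 0.0ms=0b +671.642ms=3/2b
2) 671.642ms=3/2b +671.642ms=3/2b
Σ=3b of 3 (134bpm 3/8) — PASS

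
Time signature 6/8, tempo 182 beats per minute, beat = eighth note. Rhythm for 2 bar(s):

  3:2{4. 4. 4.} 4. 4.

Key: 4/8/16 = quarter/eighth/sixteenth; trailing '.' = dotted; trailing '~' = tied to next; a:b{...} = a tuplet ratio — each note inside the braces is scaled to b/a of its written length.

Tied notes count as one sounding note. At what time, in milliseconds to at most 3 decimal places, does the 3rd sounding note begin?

1. 0.0ms @ 0 + 659.341ms (2)
2. 659.341ms @ 2 + 659.341ms (2)
3. 1318.681ms @ 4 + 659.341ms (2)
4. 1978.022ms @ 6 + 989.011ms (3)
5. 2967.033ms @ 9 + 989.011ms (3)

note 3 onset = 4b = 1318.681ms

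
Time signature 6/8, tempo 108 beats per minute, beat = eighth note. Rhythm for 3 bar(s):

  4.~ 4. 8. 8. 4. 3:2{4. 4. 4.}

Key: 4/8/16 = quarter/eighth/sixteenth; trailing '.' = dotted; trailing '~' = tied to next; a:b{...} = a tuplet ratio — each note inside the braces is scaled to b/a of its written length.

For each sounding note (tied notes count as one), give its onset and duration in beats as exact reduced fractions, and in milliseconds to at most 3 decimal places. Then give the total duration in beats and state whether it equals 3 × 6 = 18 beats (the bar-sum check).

1) 0.0ms=0b +3333.333ms=6b
2) 3333.333ms=6b +833.333ms=3/2b
3) 4166.667ms=15/2b +833.333ms=3/2b
4) 5000.0ms=9b +1666.667ms=3b
5) 6666.667ms=12b +1111.111ms=2b
6) 7777.778ms=14b +1111.111ms=2b
7) 8888.889ms=16b +1111.111ms=2b
Σ=18b of 18 (108bpm 6/8) — PASS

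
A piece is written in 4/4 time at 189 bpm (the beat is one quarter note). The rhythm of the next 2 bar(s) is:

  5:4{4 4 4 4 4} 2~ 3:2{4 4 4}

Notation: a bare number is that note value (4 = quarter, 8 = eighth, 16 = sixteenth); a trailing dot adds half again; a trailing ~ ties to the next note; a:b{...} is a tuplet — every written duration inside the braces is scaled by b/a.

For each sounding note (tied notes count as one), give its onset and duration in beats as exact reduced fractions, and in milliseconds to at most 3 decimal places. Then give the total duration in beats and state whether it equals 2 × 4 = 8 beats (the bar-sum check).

1) 0.0ms=0b +253.968ms=4/5b
2) 253.968ms=4/5b +253.968ms=4/5b
3) 507.937ms=8/5b +253.968ms=4/5b
4) 761.905ms=12/5b +253.968ms=4/5b
5) 1015.873ms=16/5b +253.968ms=4/5b
6) 1269.841ms=4b +846.561ms=8/3b
7) 2116.402ms=20/3b +211.64ms=2/3b
8) 2328.042ms=22/3b +211.64ms=2/3b
Σ=8b of 8 (189bpm 4/4) — PASS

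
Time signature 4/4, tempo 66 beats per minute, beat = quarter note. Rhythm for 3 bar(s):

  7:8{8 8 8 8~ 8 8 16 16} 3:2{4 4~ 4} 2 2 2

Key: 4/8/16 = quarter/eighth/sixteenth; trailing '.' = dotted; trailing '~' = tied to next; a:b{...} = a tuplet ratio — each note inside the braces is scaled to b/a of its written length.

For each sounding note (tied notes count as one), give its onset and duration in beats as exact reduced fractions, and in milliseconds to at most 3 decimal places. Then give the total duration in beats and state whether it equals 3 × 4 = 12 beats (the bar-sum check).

1) 0.0ms=0b +519.481ms=4/7b
2) 519.481ms=4/7b +519.481ms=4/7b
3) 1038.961ms=8/7b +519.481ms=4/7b
4) 1558.442ms=12/7b +1038.961ms=8/7b
5) 2597.403ms=20/7b +519.481ms=4/7b
6) 3116.883ms=24/7b +259.74ms=2/7b
7) 3376.623ms=26/7b +259.74ms=2/7b
8) 3636.364ms=4b +606.061ms=2/3b
9) 4242.424ms=14/3b +1212.121ms=4/3b
10) 5454.545ms=6b +1818.182ms=2b
11) 7272.727ms=8b +1818.182ms=2b
12) 9090.909ms=10b +1818.182ms=2b
Σ=12b of 12 (66bpm 4/4) — PASS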